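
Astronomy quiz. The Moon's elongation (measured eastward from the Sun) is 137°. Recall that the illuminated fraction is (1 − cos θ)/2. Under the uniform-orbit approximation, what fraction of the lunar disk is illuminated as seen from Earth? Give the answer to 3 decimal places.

0.866

Half-versine of 137°: (1 − (-0.731))/2 = 0.866.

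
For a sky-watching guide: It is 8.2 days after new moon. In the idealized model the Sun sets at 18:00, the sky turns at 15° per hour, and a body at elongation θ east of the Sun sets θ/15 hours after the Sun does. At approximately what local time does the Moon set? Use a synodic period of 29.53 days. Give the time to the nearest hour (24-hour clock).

The Moon has covered 8.2/29.53 of its cycle, so θ ≈ 360° × 8.2/29.53 = 100.0°.
Delay after the Sun = 100.0° / (15°/h) ≈ 6.66 h.
18:00 + 6.66 h ≈ 00:40 → 01:00 to the nearest hour.

01:00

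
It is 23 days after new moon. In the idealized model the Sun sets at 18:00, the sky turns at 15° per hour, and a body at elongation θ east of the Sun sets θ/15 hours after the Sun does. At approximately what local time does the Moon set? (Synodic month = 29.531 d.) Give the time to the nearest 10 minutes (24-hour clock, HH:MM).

Elongation θ = 360° × 23/29.531 ≈ 280.4°.
Delay after the Sun = 280.4° / (15°/h) ≈ 18.69 h.
18:00 + 18.692 h ≈ 12:42 → 12:40 to the nearest ten minutes.

12:40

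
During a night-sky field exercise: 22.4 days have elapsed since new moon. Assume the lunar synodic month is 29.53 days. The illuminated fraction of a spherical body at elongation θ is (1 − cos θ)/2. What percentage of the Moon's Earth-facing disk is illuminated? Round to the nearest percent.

Elongation θ = 360° × 22.4/29.53 ≈ 273.1°.
With cos θ = 0.054, the lit fraction is (1 − 0.054)/2 ≈ 0.473, so 47%.

47%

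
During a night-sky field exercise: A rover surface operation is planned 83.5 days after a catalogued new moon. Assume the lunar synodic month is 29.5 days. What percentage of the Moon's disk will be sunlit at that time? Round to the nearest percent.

26%

Reduce mod P: 83.5 − 2×29.5 = 24.50 d into the current lunation.
Phase angle: θ = 360°·(24.50 d)/(29.5 d) = 299.0°.
Illuminated fraction = (1 − cos 299.0°)/2 = (1 − 0.485)/2 ≈ 0.258, so 26%.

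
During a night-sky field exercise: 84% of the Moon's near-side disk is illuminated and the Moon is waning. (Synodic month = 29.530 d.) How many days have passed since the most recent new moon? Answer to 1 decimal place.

Invert f = (1 − cos θ)/2 to get cos θ = 1 − 2(0.84) = -0.680, hence θ₀ = arccos -0.680 = 132.8°.
Waning ⇒ past full, so θ = 360° − 132.8° = 227.2°.
Age = 29.530 × 227.2°/360° ≈ 18.63 days.

18.6 days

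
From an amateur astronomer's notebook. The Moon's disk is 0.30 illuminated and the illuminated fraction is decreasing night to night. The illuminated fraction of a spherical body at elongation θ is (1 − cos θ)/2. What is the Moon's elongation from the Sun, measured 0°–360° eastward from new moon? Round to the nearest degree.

Invert f = (1 − cos θ)/2 to get cos θ = 1 − 2(0.30) = 0.400, hence θ₀ = arccos 0.400 = 66.4°.
A waning Moon lies in 180°–360°, so θ = 360° − 66.4° = 293.6°.

294°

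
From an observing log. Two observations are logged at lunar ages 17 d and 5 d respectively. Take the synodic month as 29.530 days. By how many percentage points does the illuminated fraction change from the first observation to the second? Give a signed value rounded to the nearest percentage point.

θ₁ = 360° × 17/29.530 = 207.2°, f₁ = (1 − cos θ₁)/2 = 0.945.
θ₂ = 360° × 5/29.530 = 61.0°, f₂ = (1 − cos θ₂)/2 = 0.257.
Change = f₂ − f₁ = -0.687 → -69 percentage points.

-69 percentage points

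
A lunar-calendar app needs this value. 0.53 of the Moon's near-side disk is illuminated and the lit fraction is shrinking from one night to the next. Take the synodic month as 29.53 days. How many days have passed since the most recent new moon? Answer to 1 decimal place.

From f = (1 − cos θ)/2: cos θ = 1 − 2×0.53 = -0.060; arccos → 93.4°.
Waning ⇒ past full, so θ = 360° − 93.4° = 266.6°.
Age = 29.53 × 266.6°/360° ≈ 21.87 days.

21.9 days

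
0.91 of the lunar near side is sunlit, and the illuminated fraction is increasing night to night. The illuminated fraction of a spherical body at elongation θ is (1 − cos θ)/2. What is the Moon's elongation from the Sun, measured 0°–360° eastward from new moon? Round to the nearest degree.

145°

Invert f = (1 − cos θ)/2 to get cos θ = 1 − 2(0.91) = -0.820, hence θ₀ = arccos -0.820 = 145.1°.
The Moon is waxing (0°–180°), so θ = 145.1° directly.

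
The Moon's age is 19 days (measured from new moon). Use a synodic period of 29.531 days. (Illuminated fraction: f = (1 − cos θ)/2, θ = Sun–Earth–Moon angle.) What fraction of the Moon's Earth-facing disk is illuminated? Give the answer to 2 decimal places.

The Moon has covered 19/29.531 of its cycle, so θ ≈ 360° × 19/29.531 = 231.6°.
cos 231.6° = (-0.621), so f = (1 − (-0.621))/2 = 0.810.

0.81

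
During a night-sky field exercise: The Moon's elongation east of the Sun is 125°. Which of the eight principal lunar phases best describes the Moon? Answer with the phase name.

waxing gibbous

The waxing gibbous sector spans roughly 112°–158°; 125° falls inside it.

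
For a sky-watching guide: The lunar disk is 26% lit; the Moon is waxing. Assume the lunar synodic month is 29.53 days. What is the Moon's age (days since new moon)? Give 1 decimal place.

5.0 days

From f = (1 − cos θ)/2: cos θ = 1 − 2×0.26 = 0.480; arccos → 61.3°.
Before full moon the principal value applies: θ = 61.3°.
At 360°/29.53 d per day, 61.3° corresponds to 5.03 days.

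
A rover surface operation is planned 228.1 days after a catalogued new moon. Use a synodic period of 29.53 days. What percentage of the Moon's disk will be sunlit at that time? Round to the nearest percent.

58%

228.1 d spans 7 complete synodic months (7 × 29.53 = 206.71 d) plus 21.39 d.
The Moon has covered 21.39/29.53 of its cycle, so θ ≈ 360° × 21.39/29.53 = 260.8°.
With cos θ = (-0.160), the lit fraction is (1 − (-0.160))/2 ≈ 0.580, so 58%.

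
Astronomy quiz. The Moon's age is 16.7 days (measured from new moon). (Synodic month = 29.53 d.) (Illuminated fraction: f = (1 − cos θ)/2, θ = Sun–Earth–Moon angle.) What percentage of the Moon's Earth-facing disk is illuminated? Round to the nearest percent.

96%

Elongation θ = 360° × 16.7/29.53 ≈ 203.6°.
cos 203.6° = (-0.916), so f = (1 − (-0.916))/2 = 0.958, so 96%.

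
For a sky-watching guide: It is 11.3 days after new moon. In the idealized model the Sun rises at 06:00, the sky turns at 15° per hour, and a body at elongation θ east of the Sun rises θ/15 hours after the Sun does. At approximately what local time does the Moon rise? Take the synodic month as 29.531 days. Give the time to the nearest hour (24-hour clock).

Elongation θ = 360° × 11.3/29.531 ≈ 137.8°.
Delay after the Sun = 137.8° / (15°/h) ≈ 9.18 h.
06:00 + 9.18 h ≈ 15:11 → 15:00 to the nearest hour.

15:00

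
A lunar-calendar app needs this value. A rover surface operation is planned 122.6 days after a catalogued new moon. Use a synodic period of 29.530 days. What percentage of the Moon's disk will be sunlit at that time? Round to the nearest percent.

122.6/29.530 = 4.152 lunations, so 4 complete cycles and 4.48 d into the next.
Elongation θ = 360° × 4.48/29.530 ≈ 54.6°.
cos 54.6° = 0.579, so f = (1 − 0.579)/2 = 0.210, so 21%.

21%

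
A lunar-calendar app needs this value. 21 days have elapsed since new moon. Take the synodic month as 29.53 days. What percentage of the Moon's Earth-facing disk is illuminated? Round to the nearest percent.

Phase angle: θ = 360°·(21 d)/(29.53 d) = 256.0°.
Illuminated fraction = (1 − cos 256.0°)/2 = (1 − (-0.242))/2 ≈ 0.621, so 62%.

62%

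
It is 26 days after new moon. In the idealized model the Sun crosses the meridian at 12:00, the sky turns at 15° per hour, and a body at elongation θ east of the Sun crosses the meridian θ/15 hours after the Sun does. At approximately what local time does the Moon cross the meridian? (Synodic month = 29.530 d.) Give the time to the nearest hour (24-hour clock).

09:00

The Moon has covered 26/29.530 of its cycle, so θ ≈ 360° × 26/29.530 = 317.0°.
The Moon trails the Sun by θ/15 = 317.0/15 ≈ 21.13 hours.
12:00 + 21.13 h ≈ 09:08 → 09:00 to the nearest hour.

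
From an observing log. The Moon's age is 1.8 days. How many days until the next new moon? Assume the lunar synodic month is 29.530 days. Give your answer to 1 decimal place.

27.7 days

The next new moon completes the synodic month: 29.530 − 1.8 = 27.730 days.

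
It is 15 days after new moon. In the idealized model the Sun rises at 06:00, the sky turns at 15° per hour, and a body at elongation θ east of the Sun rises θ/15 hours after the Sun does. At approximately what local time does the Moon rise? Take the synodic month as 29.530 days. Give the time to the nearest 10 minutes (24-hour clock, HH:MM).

Elongation θ = 360° × 15/29.530 ≈ 182.9°.
At 15° of sky rotation per hour, 182.9° corresponds to a 12.19 h lag.
06:00 + 12.191 h ≈ 18:11 → 18:10 to the nearest ten minutes.

18:10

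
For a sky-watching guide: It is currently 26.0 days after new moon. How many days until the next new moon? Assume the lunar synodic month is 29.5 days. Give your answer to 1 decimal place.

3.5 days

One full lunation from the last new moon is 29.5 d; remaining = 29.5 − 26.0 = 3.500 d.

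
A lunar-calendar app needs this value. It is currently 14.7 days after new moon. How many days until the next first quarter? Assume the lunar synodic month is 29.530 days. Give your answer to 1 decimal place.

22.2 days

First quarter is 0.25 of the way through the cycle: age 0.25 × 29.530 = 7.383 d.
This lunation's first quarter (7.383 d) has passed, so add one period: 36.913 − 14.7 = 22.213 days.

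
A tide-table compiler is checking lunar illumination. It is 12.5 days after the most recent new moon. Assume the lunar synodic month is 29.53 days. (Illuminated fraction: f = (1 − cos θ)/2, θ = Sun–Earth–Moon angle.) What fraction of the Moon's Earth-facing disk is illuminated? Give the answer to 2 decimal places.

0.94

Phase angle: θ = 360°·(12.5 d)/(29.53 d) = 152.4°.
cos 152.4° = (-0.886), so f = (1 − (-0.886))/2 = 0.943.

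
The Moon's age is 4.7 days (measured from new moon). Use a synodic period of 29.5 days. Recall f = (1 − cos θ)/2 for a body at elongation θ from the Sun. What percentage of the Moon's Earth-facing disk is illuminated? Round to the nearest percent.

The Moon has covered 4.7/29.5 of its cycle, so θ ≈ 360° × 4.7/29.5 = 57.4°.
Illuminated fraction = (1 − cos 57.4°)/2 = (1 − 0.539)/2 ≈ 0.230, so 23%.

23%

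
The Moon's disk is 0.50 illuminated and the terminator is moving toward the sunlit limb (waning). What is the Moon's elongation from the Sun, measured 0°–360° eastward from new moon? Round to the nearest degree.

From f = (1 − cos θ)/2: cos θ = 1 − 2×0.50 = 0.000; arccos → 90.0°.
Waning ⇒ past full, so θ = 360° − 90.0° = 270.0°.

270°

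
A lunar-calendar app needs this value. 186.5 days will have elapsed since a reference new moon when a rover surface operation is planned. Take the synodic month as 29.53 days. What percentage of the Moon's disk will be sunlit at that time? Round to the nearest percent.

Reduce mod P: 186.5 − 6×29.53 = 9.32 d into the current lunation.
The Moon has covered 9.32/29.53 of its cycle, so θ ≈ 360° × 9.32/29.53 = 113.6°.
Illuminated fraction = (1 − cos 113.6°)/2 = (1 − (-0.401))/2 ≈ 0.700, so 70%.

70%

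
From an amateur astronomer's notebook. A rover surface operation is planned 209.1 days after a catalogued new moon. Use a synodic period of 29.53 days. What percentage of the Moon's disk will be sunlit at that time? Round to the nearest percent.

6%

Reduce mod P: 209.1 − 7×29.53 = 2.39 d into the current lunation.
Phase angle: θ = 360°·(2.39 d)/(29.53 d) = 29.1°.
cos 29.1° = 0.873, so f = (1 − 0.873)/2 = 0.063, so 6%.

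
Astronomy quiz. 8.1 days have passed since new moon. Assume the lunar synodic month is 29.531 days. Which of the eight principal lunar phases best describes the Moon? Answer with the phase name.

θ ≈ 360° × 8.1/29.531 = 99°, which falls in the first quarter sector.

first quarter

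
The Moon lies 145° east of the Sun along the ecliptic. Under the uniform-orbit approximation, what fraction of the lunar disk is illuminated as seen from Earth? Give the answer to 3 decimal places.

Half-versine of 145°: (1 − (-0.819))/2 = 0.910.

0.910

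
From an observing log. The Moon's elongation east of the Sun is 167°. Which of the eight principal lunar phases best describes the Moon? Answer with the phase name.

full moon

The full moon sector spans roughly 158°–202°; 167° falls inside it.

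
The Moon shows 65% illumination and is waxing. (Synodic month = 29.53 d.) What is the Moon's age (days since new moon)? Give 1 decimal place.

8.8 days

cos θ = 1 − 2f = -0.300, giving a principal value of 107.5°.
Before full moon the principal value applies: θ = 107.5°.
At 360°/29.53 d per day, 107.5° corresponds to 8.81 days.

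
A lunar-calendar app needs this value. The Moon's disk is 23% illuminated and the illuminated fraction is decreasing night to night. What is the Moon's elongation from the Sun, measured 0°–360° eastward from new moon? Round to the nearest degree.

From f = (1 − cos θ)/2: cos θ = 1 − 2×0.23 = 0.540; arccos → 57.3°.
Since the Moon is past full (waning), take the reflex angle: θ = 360° − 57.3° = 302.7°.

303°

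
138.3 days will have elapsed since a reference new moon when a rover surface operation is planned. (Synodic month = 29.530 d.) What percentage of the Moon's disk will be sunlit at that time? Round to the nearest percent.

138.3/29.530 = 4.683 lunations, so 4 complete cycles and 20.18 d into the next.
The Moon has covered 20.18/29.530 of its cycle, so θ ≈ 360° × 20.18/29.530 = 246.0°.
cos 246.0° = (-0.407), so f = (1 − (-0.407))/2 = 0.703, so 70%.

70%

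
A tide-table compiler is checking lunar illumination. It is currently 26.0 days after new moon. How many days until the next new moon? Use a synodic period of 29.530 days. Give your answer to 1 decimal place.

One full lunation from the last new moon is 29.530 d; remaining = 29.530 − 26.0 = 3.530 d.

3.5 days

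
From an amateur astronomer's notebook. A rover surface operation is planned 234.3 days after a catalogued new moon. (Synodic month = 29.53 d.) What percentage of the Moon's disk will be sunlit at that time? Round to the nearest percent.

4%

234.3 d spans 7 complete synodic months (7 × 29.53 = 206.71 d) plus 27.59 d.
Elongation θ = 360° × 27.59/29.53 ≈ 336.3°.
Illuminated fraction = (1 − cos 336.3°)/2 = (1 − 0.916)/2 ≈ 0.042, so 4%.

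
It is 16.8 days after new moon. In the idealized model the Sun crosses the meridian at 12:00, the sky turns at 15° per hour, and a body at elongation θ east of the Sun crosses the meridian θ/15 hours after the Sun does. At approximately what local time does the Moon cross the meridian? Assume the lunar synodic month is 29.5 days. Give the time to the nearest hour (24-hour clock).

Phase angle: θ = 360°·(16.8 d)/(29.5 d) = 205.0°.
The Moon trails the Sun by θ/15 = 205.0/15 ≈ 13.67 hours.
12:00 + 13.67 h ≈ 01:40 → 02:00 to the nearest hour.

02:00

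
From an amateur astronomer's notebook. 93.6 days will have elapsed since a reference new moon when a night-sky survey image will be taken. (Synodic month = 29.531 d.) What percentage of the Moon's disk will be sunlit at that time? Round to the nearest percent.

93.6/29.531 = 3.170 lunations, so 3 complete cycles and 5.01 d into the next.
The Moon has covered 5.01/29.531 of its cycle, so θ ≈ 360° × 5.01/29.531 = 61.0°.
With cos θ = 0.484, the lit fraction is (1 − 0.484)/2 ≈ 0.258, so 26%.

26%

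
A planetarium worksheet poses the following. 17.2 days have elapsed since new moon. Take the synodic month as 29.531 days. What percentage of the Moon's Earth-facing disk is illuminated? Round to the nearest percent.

93%

The Moon has covered 17.2/29.531 of its cycle, so θ ≈ 360° × 17.2/29.531 = 209.7°.
Illuminated fraction = (1 − cos 209.7°)/2 = (1 − (-0.869))/2 ≈ 0.934, so 93%.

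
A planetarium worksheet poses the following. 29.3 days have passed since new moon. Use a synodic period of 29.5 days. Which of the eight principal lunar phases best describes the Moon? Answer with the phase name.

new moon

θ ≈ 360° × 29.3/29.5 = 358°, which falls in the new moon sector.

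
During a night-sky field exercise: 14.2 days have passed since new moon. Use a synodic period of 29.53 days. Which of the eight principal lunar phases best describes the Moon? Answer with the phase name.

full moon

θ ≈ 360° × 14.2/29.53 = 173°, which falls in the full moon sector.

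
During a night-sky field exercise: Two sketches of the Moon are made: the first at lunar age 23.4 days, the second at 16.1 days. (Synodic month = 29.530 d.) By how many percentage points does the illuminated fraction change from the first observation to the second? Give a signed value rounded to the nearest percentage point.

+61 pp

First observation: θ = 360°·23.4/29.530 = 285.3°, so f = 0.368.
Second observation: θ = 196.3°, f = 0.980.
Δf = 0.980 − 0.368 = +0.612, i.e. +61 pp.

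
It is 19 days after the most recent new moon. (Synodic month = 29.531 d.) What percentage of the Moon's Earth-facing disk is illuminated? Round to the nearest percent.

Elongation θ = 360° × 19/29.531 ≈ 231.6°.
Illuminated fraction = (1 − cos 231.6°)/2 = (1 − (-0.621))/2 ≈ 0.810, so 81%.

81%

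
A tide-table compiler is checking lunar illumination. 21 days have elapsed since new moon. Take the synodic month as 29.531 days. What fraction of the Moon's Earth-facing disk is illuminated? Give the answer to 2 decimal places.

The Moon has covered 21/29.531 of its cycle, so θ ≈ 360° × 21/29.531 = 256.0°.
With cos θ = (-0.242), the lit fraction is (1 − (-0.242))/2 ≈ 0.621.

0.62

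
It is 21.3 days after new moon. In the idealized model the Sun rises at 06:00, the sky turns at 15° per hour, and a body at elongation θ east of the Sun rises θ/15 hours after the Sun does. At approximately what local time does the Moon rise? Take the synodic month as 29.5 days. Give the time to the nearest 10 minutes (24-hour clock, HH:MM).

23:20

The Moon has covered 21.3/29.5 of its cycle, so θ ≈ 360° × 21.3/29.5 = 259.9°.
At 15° of sky rotation per hour, 259.9° corresponds to a 17.33 h lag.
06:00 + 17.329 h ≈ 23:20 → 23:20 to the nearest ten minutes.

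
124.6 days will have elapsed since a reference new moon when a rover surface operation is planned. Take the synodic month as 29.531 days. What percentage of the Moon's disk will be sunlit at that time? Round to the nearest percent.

124.6/29.531 = 4.219 lunations, so 4 complete cycles and 6.48 d into the next.
Elongation θ = 360° × 6.48/29.531 ≈ 78.9°.
With cos θ = 0.192, the lit fraction is (1 − 0.192)/2 ≈ 0.404, so 40%.

40%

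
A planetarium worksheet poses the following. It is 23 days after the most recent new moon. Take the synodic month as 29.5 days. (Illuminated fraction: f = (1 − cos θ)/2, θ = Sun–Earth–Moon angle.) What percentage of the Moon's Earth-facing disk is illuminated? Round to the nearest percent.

Phase angle: θ = 360°·(23 d)/(29.5 d) = 280.7°.
With cos θ = 0.185, the lit fraction is (1 − 0.185)/2 ≈ 0.407, so 41%.

41%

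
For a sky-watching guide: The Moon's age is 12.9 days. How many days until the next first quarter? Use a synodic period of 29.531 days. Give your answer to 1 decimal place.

24.0 days

First quarter is 0.25 of the way through the cycle: age 0.25 × 29.531 = 7.383 d.
This lunation's first quarter (7.383 d) has passed, so add one period: 36.914 − 12.9 = 24.014 days.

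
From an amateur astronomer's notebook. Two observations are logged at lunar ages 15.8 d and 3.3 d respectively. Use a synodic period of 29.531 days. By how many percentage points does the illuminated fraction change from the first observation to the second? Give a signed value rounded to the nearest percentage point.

-87 pp

First observation: θ = 360°·15.8/29.531 = 192.6°, so f = 0.988.
Second observation: θ = 40.2°, f = 0.118.
Δf = 0.118 − 0.988 = -0.870, i.e. -87 pp.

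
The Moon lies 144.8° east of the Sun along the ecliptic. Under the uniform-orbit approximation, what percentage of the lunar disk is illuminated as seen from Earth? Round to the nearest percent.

Half-versine of 144.8°: (1 − (-0.817))/2 = 0.909, i.e. 91%.

91%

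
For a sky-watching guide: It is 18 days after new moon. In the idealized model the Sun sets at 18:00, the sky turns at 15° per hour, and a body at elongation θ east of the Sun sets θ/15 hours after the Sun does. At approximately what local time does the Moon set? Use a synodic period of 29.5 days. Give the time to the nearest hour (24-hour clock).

Phase angle: θ = 360°·(18 d)/(29.5 d) = 219.7°.
At 15° of sky rotation per hour, 219.7° corresponds to a 14.64 h lag.
18:00 + 14.64 h ≈ 08:39 → 09:00 to the nearest hour.

09:00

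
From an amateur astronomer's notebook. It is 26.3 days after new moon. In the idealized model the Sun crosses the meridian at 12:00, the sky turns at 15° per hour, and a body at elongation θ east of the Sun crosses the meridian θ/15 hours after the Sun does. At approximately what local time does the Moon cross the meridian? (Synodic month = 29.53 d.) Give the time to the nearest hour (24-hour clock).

09:00

The Moon has covered 26.3/29.53 of its cycle, so θ ≈ 360° × 26.3/29.53 = 320.6°.
At 15° of sky rotation per hour, 320.6° corresponds to a 21.37 h lag.
12:00 + 21.37 h ≈ 09:22 → 09:00 to the nearest hour.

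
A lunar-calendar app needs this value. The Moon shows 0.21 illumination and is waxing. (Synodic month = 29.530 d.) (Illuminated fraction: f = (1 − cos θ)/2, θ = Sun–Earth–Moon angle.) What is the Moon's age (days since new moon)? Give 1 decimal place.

4.5 days

From f = (1 − cos θ)/2: cos θ = 1 − 2×0.21 = 0.580; arccos → 54.5°.
Waxing ⇒ before full, so θ = 54.5°.
Age = 29.530 × 54.5°/360° ≈ 4.47 days.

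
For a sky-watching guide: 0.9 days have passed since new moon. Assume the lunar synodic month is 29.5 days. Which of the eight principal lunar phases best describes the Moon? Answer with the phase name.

new moon

At 0.9/29.5 of the cycle, θ ≈ 11° — the new moon range.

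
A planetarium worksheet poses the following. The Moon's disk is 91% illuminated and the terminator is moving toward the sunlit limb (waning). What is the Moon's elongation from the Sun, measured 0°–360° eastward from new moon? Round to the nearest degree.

215°

cos θ = 1 − 2f = -0.820, giving a principal value of 145.1°.
Since the Moon is past full (waning), take the reflex angle: θ = 360° − 145.1° = 214.9°.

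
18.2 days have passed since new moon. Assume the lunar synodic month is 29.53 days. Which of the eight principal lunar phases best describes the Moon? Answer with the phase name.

At 18.2/29.53 of the cycle, θ ≈ 222° — the waning gibbous range.

waning gibbous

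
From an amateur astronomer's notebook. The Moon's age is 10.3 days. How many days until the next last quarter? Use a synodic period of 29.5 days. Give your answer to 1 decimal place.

Last quarter occurs at elongation 270°, i.e. at age 29.5 × 270/360 = 22.125 d.
That is 22.125 − 10.3 = 11.825 days ahead.

11.8 days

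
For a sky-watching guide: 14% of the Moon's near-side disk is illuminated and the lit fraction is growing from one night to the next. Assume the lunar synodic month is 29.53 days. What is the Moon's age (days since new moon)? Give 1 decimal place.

From f = (1 − cos θ)/2: cos θ = 1 − 2×0.14 = 0.720; arccos → 43.9°.
Before full moon the principal value applies: θ = 43.9°.
At 360°/29.53 d per day, 43.9° corresponds to 3.60 days.

3.6 days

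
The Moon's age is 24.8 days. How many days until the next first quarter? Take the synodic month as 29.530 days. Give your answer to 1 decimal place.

First quarter is 0.25 of the way through the cycle: age 0.25 × 29.530 = 7.383 d.
Already past this cycle's first quarter; the next is at 7.383 + 29.530 = 36.913 d, so 36.913 − 24.8 = 12.113 days.

12.1 days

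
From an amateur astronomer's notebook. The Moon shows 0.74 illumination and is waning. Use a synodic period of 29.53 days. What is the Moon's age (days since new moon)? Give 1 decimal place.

19.8 days

Invert f = (1 − cos θ)/2 to get cos θ = 1 − 2(0.74) = -0.480, hence θ₀ = arccos -0.480 = 118.7°.
A waning Moon lies in 180°–360°, so θ = 360° − 118.7° = 241.3°.
Age = 29.53 × 241.3°/360° ≈ 19.79 days.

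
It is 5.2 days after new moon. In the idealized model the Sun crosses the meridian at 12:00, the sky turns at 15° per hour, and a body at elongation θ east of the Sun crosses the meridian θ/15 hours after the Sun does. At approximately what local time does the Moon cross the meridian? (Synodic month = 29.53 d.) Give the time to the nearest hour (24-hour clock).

16:00

The Moon has covered 5.2/29.53 of its cycle, so θ ≈ 360° × 5.2/29.53 = 63.4°.
Delay after the Sun = 63.4° / (15°/h) ≈ 4.23 h.
12:00 + 4.23 h ≈ 16:14 → 16:00 to the nearest hour.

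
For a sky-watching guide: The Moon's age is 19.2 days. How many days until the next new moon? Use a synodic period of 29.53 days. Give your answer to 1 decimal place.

10.3 days

One full lunation from the last new moon is 29.53 d; remaining = 29.53 − 19.2 = 10.330 d.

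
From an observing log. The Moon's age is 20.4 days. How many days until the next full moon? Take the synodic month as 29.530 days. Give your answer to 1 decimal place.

Full moon occurs at elongation 180°, i.e. at age 29.530 × 180/360 = 14.765 d.
Already past this cycle's full moon; the next is at 14.765 + 29.530 = 44.295 d, so 44.295 − 20.4 = 23.895 days.

23.9 days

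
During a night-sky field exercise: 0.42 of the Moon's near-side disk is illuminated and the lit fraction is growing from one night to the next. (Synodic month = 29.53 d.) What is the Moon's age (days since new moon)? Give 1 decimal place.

6.6 days

From f = (1 − cos θ)/2: cos θ = 1 − 2×0.42 = 0.160; arccos → 80.8°.
Before full moon the principal value applies: θ = 80.8°.
That fraction of the synodic month is 80.8/360 × 29.53 d ≈ 6.63 d.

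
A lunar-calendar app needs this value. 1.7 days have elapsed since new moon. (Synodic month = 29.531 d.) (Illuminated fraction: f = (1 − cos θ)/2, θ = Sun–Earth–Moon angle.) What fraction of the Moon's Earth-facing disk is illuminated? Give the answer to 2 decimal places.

0.03

The Moon has covered 1.7/29.531 of its cycle, so θ ≈ 360° × 1.7/29.531 = 20.7°.
cos 20.7° = 0.935, so f = (1 − 0.935)/2 = 0.032.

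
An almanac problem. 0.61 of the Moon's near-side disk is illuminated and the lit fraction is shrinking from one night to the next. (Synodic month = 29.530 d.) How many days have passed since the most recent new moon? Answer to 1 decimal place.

Invert f = (1 − cos θ)/2 to get cos θ = 1 − 2(0.61) = -0.220, hence θ₀ = arccos -0.220 = 102.7°.
Waning ⇒ past full, so θ = 360° − 102.7° = 257.3°.
Age = 29.530 × 257.3°/360° ≈ 21.11 days.

21.1 days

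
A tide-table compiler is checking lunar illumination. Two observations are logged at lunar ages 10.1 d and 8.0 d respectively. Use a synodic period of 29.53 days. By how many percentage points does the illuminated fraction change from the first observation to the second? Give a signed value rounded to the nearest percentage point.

First observation: θ = 360°·10.1/29.53 = 123.1°, so f = 0.773.
Second observation: θ = 97.5°, f = 0.566.
Δf = 0.566 − 0.773 = -0.208, i.e. -21 pp.

-21 percentage points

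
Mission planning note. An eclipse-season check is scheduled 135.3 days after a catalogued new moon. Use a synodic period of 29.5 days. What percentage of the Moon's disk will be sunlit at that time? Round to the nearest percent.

135.3/29.5 = 4.586 lunations, so 4 complete cycles and 17.30 d into the next.
Elongation θ = 360° × 17.30/29.5 ≈ 211.1°.
With cos θ = (-0.856), the lit fraction is (1 − (-0.856))/2 ≈ 0.928, so 93%.

93%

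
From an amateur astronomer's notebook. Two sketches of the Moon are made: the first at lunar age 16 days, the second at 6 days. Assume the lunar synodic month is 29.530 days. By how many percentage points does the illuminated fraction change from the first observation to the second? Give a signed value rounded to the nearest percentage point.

-63 pp

θ₁ = 360° × 16/29.530 = 195.1°, f₁ = (1 − cos θ₁)/2 = 0.983.
θ₂ = 360° × 6/29.530 = 73.1°, f₂ = (1 − cos θ₂)/2 = 0.355.
Change = f₂ − f₁ = -0.628 → -63 percentage points.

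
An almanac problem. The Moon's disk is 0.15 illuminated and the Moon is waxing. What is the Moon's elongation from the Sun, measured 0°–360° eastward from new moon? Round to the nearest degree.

Invert f = (1 − cos θ)/2 to get cos θ = 1 − 2(0.15) = 0.700, hence θ₀ = arccos 0.700 = 45.6°.
The Moon is waxing (0°–180°), so θ = 45.6° directly.

46°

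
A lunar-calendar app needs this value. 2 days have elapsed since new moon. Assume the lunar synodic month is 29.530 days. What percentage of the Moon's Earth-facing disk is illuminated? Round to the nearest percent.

4%

The Moon has covered 2/29.530 of its cycle, so θ ≈ 360° × 2/29.530 = 24.4°.
cos 24.4° = 0.911, so f = (1 − 0.911)/2 = 0.045, so 4%.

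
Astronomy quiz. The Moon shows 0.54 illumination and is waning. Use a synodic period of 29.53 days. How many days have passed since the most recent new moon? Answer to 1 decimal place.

cos θ = 1 − 2f = -0.080, giving a principal value of 94.6°.
Waning ⇒ past full, so θ = 360° − 94.6° = 265.4°.
At 360°/29.53 d per day, 265.4° corresponds to 21.77 days.

21.8 days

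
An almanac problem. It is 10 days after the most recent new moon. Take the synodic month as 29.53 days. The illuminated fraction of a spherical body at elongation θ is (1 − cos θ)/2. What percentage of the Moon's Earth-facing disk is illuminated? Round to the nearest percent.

76%

The Moon has covered 10/29.53 of its cycle, so θ ≈ 360° × 10/29.53 = 121.9°.
Illuminated fraction = (1 − cos 121.9°)/2 = (1 − (-0.529))/2 ≈ 0.764, so 76%.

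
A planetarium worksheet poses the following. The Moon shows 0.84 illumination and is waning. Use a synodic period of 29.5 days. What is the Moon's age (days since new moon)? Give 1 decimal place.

18.6 days

cos θ = 1 − 2f = -0.680, giving a principal value of 132.8°.
Waning ⇒ past full, so θ = 360° − 132.8° = 227.2°.
That fraction of the synodic month is 227.2/360 × 29.5 d ≈ 18.61 d.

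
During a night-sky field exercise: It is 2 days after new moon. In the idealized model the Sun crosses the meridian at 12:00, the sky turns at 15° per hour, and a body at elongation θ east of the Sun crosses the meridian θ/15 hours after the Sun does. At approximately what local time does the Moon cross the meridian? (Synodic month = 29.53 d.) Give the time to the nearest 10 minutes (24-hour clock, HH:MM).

The Moon has covered 2/29.53 of its cycle, so θ ≈ 360° × 2/29.53 = 24.4°.
At 15° of sky rotation per hour, 24.4° corresponds to a 1.63 h lag.
12:00 + 1.625 h ≈ 13:38 → 13:40 to the nearest ten minutes.

13:40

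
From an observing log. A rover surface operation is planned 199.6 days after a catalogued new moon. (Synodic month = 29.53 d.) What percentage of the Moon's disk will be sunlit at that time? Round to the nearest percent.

47%

199.6 d spans 6 complete synodic months (6 × 29.53 = 177.18 d) plus 22.42 d.
The Moon has covered 22.42/29.53 of its cycle, so θ ≈ 360° × 22.42/29.53 = 273.3°.
Illuminated fraction = (1 − cos 273.3°)/2 = (1 − 0.058)/2 ≈ 0.471, so 47%.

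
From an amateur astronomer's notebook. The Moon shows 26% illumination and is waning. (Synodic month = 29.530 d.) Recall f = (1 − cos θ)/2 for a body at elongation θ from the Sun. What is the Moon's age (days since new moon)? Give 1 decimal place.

cos θ = 1 − 2f = 0.480, giving a principal value of 61.3°.
Since the Moon is past full (waning), take the reflex angle: θ = 360° − 61.3° = 298.7°.
That fraction of the synodic month is 298.7/360 × 29.530 d ≈ 24.50 d.

24.5 days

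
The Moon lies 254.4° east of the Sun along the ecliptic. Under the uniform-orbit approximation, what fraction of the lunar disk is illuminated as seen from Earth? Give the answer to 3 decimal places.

f = (1 − cos 254.4°)/2 = (1 − (-0.269))/2 ≈ 0.634.

0.634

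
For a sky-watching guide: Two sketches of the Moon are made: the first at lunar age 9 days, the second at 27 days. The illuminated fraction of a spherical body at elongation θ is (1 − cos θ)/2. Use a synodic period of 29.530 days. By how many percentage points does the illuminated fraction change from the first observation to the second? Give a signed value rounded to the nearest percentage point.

First observation: θ = 360°·9/29.530 = 109.7°, so f = 0.669.
Second observation: θ = 329.2°, f = 0.071.
Δf = 0.071 − 0.669 = -0.598, i.e. -60 pp.

-60 percentage points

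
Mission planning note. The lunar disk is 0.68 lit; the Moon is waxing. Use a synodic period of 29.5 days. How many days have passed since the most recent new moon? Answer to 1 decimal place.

Invert f = (1 − cos θ)/2 to get cos θ = 1 − 2(0.68) = -0.360, hence θ₀ = arccos -0.360 = 111.1°.
The Moon is waxing (0°–180°), so θ = 111.1° directly.
Age = 29.5 × 111.1°/360° ≈ 9.10 days.

9.1 days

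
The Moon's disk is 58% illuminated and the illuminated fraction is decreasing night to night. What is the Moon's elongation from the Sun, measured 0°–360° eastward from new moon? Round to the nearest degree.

261°

cos θ = 1 − 2f = -0.160, giving a principal value of 99.2°.
Waning ⇒ past full, so θ = 360° − 99.2° = 260.8°.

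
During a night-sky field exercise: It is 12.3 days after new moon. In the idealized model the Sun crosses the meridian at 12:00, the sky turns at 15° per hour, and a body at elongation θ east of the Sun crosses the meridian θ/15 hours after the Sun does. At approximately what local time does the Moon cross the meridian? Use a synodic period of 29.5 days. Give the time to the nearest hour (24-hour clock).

22:00

Phase angle: θ = 360°·(12.3 d)/(29.5 d) = 150.1°.
Delay after the Sun = 150.1° / (15°/h) ≈ 10.01 h.
12:00 + 10.01 h ≈ 22:00 → 22:00 to the nearest hour.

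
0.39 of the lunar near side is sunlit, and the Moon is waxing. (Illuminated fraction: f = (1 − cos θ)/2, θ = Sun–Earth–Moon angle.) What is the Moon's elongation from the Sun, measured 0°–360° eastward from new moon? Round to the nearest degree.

cos θ = 1 − 2f = 0.220, giving a principal value of 77.3°.
Waxing ⇒ before full, so θ = 77.3°.

77°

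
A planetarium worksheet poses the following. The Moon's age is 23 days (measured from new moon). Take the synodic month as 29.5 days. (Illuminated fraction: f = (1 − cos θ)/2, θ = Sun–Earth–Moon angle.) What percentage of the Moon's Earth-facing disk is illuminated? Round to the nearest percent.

41%

Elongation θ = 360° × 23/29.5 ≈ 280.7°.
Illuminated fraction = (1 − cos 280.7°)/2 = (1 − 0.185)/2 ≈ 0.407, so 41%.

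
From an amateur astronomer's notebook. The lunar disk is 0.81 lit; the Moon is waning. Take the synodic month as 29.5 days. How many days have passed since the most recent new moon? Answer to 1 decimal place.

Invert f = (1 − cos θ)/2 to get cos θ = 1 − 2(0.81) = -0.620, hence θ₀ = arccos -0.620 = 128.3°.
A waning Moon lies in 180°–360°, so θ = 360° − 128.3° = 231.7°.
At 360°/29.5 d per day, 231.7° corresponds to 18.99 days.

19.0 days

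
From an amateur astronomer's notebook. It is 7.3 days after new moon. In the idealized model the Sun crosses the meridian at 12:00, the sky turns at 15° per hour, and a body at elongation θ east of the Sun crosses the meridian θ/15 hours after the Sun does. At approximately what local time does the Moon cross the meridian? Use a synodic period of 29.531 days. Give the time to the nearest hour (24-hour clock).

18:00

Elongation θ = 360° × 7.3/29.531 ≈ 89.0°.
The Moon trails the Sun by θ/15 = 89.0/15 ≈ 5.93 hours.
12:00 + 5.93 h ≈ 17:56 → 18:00 to the nearest hour.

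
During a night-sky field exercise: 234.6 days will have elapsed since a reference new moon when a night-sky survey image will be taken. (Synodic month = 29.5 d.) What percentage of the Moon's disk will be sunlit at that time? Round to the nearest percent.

234.6 d spans 7 complete synodic months (7 × 29.5 = 206.50 d) plus 28.10 d.
Phase angle: θ = 360°·(28.10 d)/(29.5 d) = 342.9°.
With cos θ = 0.956, the lit fraction is (1 − 0.956)/2 ≈ 0.022, so 2%.

2%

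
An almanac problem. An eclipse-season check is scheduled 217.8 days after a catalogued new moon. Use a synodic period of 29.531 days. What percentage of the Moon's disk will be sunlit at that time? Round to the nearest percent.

217.8 d spans 7 complete synodic months (7 × 29.531 = 206.72 d) plus 11.08 d.
Phase angle: θ = 360°·(11.08 d)/(29.531 d) = 135.1°.
With cos θ = (-0.708), the lit fraction is (1 − (-0.708))/2 ≈ 0.854, so 85%.

85%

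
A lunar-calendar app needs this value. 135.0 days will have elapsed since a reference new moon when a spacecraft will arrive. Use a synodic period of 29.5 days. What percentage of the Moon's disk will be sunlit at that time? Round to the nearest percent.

94%

Reduce mod P: 135.0 − 4×29.5 = 17.00 d into the current lunation.
The Moon has covered 17.00/29.5 of its cycle, so θ ≈ 360° × 17.00/29.5 = 207.5°.
Illuminated fraction = (1 − cos 207.5°)/2 = (1 − (-0.887))/2 ≈ 0.944, so 94%.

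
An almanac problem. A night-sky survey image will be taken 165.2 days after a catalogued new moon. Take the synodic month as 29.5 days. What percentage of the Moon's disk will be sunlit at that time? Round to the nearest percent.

165.2 d spans 5 complete synodic months (5 × 29.5 = 147.50 d) plus 17.70 d.
The Moon has covered 17.70/29.5 of its cycle, so θ ≈ 360° × 17.70/29.5 = 216.0°.
cos 216.0° = (-0.809), so f = (1 − (-0.809))/2 = 0.905, so 90%.

90%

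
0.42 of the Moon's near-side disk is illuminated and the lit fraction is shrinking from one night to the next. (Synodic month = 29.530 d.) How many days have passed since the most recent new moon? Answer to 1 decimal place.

22.9 days

cos θ = 1 − 2f = 0.160, giving a principal value of 80.8°.
A waning Moon lies in 180°–360°, so θ = 360° − 80.8° = 279.2°.
At 360°/29.530 d per day, 279.2° corresponds to 22.90 days.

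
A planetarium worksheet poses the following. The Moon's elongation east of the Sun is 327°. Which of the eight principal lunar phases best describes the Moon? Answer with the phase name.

waning crescent

The waning crescent sector spans roughly 292°–338°; 327° falls inside it.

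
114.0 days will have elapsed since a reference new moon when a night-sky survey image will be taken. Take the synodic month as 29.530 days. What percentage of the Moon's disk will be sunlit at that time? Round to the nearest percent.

18%

Reduce mod P: 114.0 − 3×29.530 = 25.41 d into the current lunation.
Elongation θ = 360° × 25.41/29.530 ≈ 309.8°.
cos 309.8° = 0.640, so f = (1 − 0.640)/2 = 0.180, so 18%.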